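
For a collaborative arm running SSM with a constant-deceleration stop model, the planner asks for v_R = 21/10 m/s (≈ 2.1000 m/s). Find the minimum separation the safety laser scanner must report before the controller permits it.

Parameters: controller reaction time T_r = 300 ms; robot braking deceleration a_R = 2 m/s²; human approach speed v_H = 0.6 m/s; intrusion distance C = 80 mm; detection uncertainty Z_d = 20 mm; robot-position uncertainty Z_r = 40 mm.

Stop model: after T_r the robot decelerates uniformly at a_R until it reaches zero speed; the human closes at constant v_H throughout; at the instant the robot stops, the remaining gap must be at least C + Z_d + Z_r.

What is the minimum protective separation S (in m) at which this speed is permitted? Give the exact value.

S_min = 1073/400 m = 2.6825 m

braking lasts T_s = (21/10)/2 = 1.0500 s
reaction-phase robot travel = 2.1000·0.3000 = 0.6300 m
robot covers 2.1000·1.0500 − ½·2.0000·1.0500² = 1.1025 m while stopping
human closes 0.6000·1.3500 = 0.8100 m
C+Z_d+Z_r = 0.0800+0.0200+0.0400 = 0.1400 m
S_min ≈ 0.6300+1.1025+0.8100+0.1400  ⇒  S_min = 1073/400 m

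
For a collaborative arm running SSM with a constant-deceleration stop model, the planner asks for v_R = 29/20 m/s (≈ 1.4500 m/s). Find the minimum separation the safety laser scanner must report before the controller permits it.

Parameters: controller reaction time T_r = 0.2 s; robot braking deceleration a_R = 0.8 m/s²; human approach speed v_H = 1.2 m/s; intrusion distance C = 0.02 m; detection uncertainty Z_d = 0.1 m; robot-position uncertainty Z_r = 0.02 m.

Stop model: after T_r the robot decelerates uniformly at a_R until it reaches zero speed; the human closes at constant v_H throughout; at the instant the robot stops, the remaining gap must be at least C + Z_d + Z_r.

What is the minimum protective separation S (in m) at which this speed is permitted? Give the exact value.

S_min = 13309/3200 m = 4.1591 m

T_s = v_R/a_R = (29/20)/(4/5) = 1.8125 s
reaction-phase robot travel = 1.4500·0.2000 = 0.2900 m
robot covers 1.4500·1.8125 − ½·0.8000·1.8125² = 1.3141 m while stopping
human over T_r+T_s: 1.2000·(0.2000+1.8125) = 2.4150 m
C+Z_d+Z_r = 0.0200+0.1000+0.0200 = 0.1400 m
S_min ≈ 0.2900+1.3141+2.4150+0.1400  ⇒  S_min = 13309/3200 m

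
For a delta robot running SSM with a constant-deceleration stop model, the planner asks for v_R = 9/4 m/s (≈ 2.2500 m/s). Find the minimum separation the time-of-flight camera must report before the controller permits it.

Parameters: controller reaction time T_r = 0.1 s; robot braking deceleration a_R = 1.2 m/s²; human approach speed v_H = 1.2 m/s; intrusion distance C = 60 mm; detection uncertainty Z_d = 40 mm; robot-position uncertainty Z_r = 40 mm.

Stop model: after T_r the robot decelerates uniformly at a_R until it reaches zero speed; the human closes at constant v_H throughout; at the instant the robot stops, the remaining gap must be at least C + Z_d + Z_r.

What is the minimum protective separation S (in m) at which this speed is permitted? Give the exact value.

S_min = 7751/1600 m = 4.8444 m

braking lasts T_s = (9/4)/(6/5) = 1.8750 s
robot in T_r: 2.2500·0.1000 = 0.2250 m
braking distance = 2.2500²/(2·1.2000) = 2.1094 m
person approaches 1.2000·(0.1000+1.8750) = 2.3700 m
C+Z_d+Z_r = 0.0600+0.0400+0.0400 = 0.1400 m
S_min ≈ 0.2250+2.1094+2.3700+0.1400  ⇒  S_min = 7751/1600 m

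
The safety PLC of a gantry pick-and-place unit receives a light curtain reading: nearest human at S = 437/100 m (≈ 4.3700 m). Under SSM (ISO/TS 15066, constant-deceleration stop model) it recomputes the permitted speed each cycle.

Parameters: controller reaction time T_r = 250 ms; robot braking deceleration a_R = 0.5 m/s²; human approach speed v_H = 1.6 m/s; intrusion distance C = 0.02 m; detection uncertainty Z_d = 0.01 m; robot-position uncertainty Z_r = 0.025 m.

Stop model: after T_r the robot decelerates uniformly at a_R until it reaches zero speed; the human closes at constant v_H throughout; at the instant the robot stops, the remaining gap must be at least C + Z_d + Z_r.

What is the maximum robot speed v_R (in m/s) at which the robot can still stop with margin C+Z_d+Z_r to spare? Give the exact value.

v_R_max = 9/10 m/s = 0.9000 m/s

quadratic (1)·v² + (69/20)·v + (-783/200) = 0
  disc = (69/20)² − 4·(1)·(-783/200) = 441/16 ; √disc = 21/4
  v_R = (−(69/20) + 21/4) / (2·(1)) = 9/10 m/s
check:
stop time T_s = (9/10)/(1/2) = 1.8000 s
robot covers v_R·T_r = 0.9000·0.2500 = 0.2250 m before braking
robot covers 0.9000·1.8000 − ½·0.5000·1.8000² = 0.8100 m while stopping
human closes 1.6000·2.0500 = 3.2800 m
C+Z_d+Z_r = 0.0200+0.0100+0.0250 = 0.0550 m
sum ≈ 0.2250+0.8100+3.2800+0.0550 ≈ 4.3700 m = S ✓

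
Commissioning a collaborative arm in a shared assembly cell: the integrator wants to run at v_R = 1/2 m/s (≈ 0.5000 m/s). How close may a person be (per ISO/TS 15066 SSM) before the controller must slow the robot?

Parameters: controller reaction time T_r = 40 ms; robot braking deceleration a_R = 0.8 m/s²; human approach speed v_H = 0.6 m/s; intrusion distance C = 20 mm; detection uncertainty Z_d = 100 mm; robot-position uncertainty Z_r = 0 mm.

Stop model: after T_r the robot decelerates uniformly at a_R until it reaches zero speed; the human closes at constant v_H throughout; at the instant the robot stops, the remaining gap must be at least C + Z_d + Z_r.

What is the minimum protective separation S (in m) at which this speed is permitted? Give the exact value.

stop time T_s = (1/2)/(4/5) = 0.6250 s
robot in T_r: 0.5000·0.0400 = 0.0200 m
robot covers 0.5000·0.6250 − ½·0.8000·0.6250² = 0.1562 m while stopping
human closes 0.6000·0.6650 = 0.3990 m
margins: 0.0200+0.1000+0.0000 = 0.1200 m
S_min ≈ 0.0200+0.1562+0.3990+0.1200  ⇒  S_min = 2781/4000 m

S_min = 2781/4000 m = 0.6953 m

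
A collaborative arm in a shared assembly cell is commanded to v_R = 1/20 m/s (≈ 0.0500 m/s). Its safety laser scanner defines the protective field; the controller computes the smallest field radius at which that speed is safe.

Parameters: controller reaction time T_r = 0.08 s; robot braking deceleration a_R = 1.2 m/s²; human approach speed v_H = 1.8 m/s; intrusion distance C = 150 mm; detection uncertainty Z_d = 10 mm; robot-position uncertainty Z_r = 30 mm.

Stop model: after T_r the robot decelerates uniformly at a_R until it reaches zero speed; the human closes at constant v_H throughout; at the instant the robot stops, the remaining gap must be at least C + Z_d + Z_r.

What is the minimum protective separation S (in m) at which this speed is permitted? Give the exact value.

stop time T_s = (1/20)/(6/5) = 0.0417 s
robot in T_r: 0.0500·0.0800 = 0.0040 m
braking distance = 0.0500²/(2·1.2000) = 0.0010 m
human closes 1.8000·0.1217 = 0.2190 m
margins: 0.1500+0.0100+0.0300 = 0.1900 m
S_min ≈ 0.0040+0.0010+0.2190+0.1900  ⇒  S_min = 9937/24000 m

S_min = 9937/24000 m = 0.4140 m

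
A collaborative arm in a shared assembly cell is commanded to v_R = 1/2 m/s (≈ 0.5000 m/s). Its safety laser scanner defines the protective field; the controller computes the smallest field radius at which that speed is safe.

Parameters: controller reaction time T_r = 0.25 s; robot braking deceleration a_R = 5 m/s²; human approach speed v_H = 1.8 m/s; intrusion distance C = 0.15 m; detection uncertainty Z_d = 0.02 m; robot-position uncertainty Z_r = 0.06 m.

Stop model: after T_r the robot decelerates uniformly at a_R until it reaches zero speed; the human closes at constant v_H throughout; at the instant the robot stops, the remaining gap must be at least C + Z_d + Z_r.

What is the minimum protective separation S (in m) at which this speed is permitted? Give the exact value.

T_s = v_R/a_R = (1/2)/5 = 0.1000 s
robot in T_r: 0.5000·0.2500 = 0.1250 m
robot covers 0.5000·0.1000 − ½·5.0000·0.1000² = 0.0250 m while stopping
human closes 1.8000·0.3500 = 0.6300 m
C+Z_d+Z_r = 0.1500+0.0200+0.0600 = 0.2300 m
S_min ≈ 0.1250+0.0250+0.6300+0.2300  ⇒  S_min = 101/100 m

S_min = 101/100 m = 1.0100 m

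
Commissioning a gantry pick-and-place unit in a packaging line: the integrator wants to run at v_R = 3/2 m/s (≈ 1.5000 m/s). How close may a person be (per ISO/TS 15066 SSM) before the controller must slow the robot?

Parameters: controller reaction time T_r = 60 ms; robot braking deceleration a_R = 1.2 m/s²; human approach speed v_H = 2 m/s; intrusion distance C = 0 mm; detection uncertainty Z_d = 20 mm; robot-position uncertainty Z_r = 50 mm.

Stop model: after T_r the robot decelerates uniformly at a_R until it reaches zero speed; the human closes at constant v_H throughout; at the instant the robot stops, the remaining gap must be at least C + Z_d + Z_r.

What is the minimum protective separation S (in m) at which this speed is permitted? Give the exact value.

braking lasts T_s = (3/2)/(6/5) = 1.2500 s
robot covers v_R·T_r = 1.5000·0.0600 = 0.0900 m before braking
robot under decel: 1.5000²/(2·1.2000) = 0.9375 m
human closes 2.0000·1.3100 = 2.6200 m
C+Z_d+Z_r = 0.0000+0.0200+0.0500 = 0.0700 m
S_min ≈ 0.0900+0.9375+2.6200+0.0700  ⇒  S_min = 1487/400 m

S_min = 1487/400 m = 3.7175 m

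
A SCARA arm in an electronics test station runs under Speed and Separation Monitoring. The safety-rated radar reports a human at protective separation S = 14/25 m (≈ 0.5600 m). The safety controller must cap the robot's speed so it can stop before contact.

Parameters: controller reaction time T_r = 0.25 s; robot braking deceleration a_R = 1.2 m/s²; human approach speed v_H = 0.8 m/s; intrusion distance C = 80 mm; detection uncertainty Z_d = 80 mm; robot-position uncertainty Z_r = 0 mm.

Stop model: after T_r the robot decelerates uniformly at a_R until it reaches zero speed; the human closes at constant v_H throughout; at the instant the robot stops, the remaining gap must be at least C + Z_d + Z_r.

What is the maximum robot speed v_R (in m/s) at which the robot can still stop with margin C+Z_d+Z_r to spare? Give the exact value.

at the boundary: (5/12)·v² + (11/12)·v + (-1/5) = 0
  disc = (11/12)² − 4·(5/12)·(-1/5) = 169/144 ; √disc = 13/12
  v_R = (−(11/12) + 13/12) / (2·(5/12)) = 1/5 m/s
check:
stop time T_s = (1/5)/(6/5) = 0.1667 s
robot in T_r: 0.2000·0.2500 = 0.0500 m
robot under decel: 0.2000²/(2·1.2000) = 0.0167 m
person approaches 0.8000·(0.2500+0.1667) = 0.3333 m
residual clearance needed = 0.0800+0.0800+0.0000 = 0.1600 m
sum ≈ 0.0500+0.0167+0.3333+0.1600 ≈ 0.5600 m = S ✓

v_R_max = 1/5 m/s = 0.2000 m/s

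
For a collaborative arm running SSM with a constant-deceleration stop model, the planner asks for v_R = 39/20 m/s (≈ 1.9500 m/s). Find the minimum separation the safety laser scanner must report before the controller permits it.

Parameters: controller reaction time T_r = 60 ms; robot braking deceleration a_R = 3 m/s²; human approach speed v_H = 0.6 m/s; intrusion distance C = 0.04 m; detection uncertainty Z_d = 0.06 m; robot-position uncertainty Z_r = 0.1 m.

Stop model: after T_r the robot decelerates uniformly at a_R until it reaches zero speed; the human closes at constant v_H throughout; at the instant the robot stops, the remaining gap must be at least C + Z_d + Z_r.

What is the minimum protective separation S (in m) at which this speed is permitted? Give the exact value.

S_min = 5507/4000 m = 1.3767 m

stop time T_s = (39/20)/3 = 0.6500 s
robot covers v_R·T_r = 1.9500·0.0600 = 0.1170 m before braking
robot under decel: 1.9500²/(2·3.0000) = 0.6338 m
human closes 0.6000·0.7100 = 0.4260 m
margins: 0.0400+0.0600+0.1000 = 0.2000 m
S_min ≈ 0.1170+0.6338+0.4260+0.2000  ⇒  S_min = 5507/4000 m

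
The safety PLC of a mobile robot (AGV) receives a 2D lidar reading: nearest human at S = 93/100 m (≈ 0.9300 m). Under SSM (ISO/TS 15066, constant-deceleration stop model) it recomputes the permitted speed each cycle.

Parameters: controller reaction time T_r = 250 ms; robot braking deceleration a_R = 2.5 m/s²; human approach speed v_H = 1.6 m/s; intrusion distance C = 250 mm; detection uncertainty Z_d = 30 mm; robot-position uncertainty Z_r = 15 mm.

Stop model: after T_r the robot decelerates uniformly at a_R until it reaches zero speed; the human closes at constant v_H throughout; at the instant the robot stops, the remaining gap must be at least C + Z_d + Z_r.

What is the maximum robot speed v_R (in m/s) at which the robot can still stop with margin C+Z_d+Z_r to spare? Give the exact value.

quadratic (1/5)·v² + (89/100)·v + (-47/200) = 0
  disc = (89/100)² − 4·(1/5)·(-47/200) = 9801/10000 ; √disc = 99/100
  v_R = (−(89/100) + 99/100) / (2·(1/5)) = 1/4 m/s
check:
T_s = v_R/a_R = (1/4)/(5/2) = 0.1000 s
robot covers v_R·T_r = 0.2500·0.2500 = 0.0625 m before braking
robot covers 0.2500·0.1000 − ½·2.5000·0.1000² = 0.0125 m while stopping
person approaches 1.6000·(0.2500+0.1000) = 0.5600 m
margins: 0.2500+0.0300+0.0150 = 0.2950 m
sum ≈ 0.0625+0.0125+0.5600+0.2950 ≈ 0.9300 m = S ✓

v_R_max = 1/4 m/s = 0.2500 m/s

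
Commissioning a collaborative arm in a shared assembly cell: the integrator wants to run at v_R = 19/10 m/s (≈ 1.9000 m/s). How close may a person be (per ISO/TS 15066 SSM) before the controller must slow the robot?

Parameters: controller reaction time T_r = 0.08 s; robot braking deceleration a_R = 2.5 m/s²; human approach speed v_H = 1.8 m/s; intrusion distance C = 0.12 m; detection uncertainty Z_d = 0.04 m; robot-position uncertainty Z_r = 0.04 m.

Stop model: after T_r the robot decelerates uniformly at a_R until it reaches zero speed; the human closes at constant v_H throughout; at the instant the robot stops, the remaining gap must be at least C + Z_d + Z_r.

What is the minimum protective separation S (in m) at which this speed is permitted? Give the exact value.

S_min = 1293/500 m = 2.5860 m

stop time T_s = (19/10)/(5/2) = 0.7600 s
robot covers v_R·T_r = 1.9000·0.0800 = 0.1520 m before braking
robot covers 1.9000·0.7600 − ½·2.5000·0.7600² = 0.7220 m while stopping
person approaches 1.8000·(0.0800+0.7600) = 1.5120 m
C+Z_d+Z_r = 0.1200+0.0400+0.0400 = 0.2000 m
S_min ≈ 0.1520+0.7220+1.5120+0.2000  ⇒  S_min = 1293/500 m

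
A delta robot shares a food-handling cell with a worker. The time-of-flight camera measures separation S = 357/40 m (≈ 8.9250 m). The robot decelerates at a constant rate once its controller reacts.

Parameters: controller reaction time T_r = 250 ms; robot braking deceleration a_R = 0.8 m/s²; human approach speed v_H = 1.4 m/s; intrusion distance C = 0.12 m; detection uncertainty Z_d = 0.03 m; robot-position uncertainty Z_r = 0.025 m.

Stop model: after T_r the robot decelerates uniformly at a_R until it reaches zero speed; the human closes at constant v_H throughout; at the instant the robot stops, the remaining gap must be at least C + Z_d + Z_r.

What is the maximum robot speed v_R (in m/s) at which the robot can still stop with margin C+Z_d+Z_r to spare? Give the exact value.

v_R_max = 12/5 m/s = 2.4000 m/s

collect terms ⇒ (5/8)·v_R² + (2)·v_R + (-42/5) = 0
  disc = (2)² − 4·(5/8)·(-42/5) = 25 ; √disc = 5
  v_R = (−(2) + 5) / (2·(5/8)) = 12/5 m/s
check:
braking lasts T_s = (12/5)/(4/5) = 3.0000 s
reaction-phase robot travel = 2.4000·0.2500 = 0.6000 m
robot under decel: 2.4000²/(2·0.8000) = 3.6000 m
human over T_r+T_s: 1.4000·(0.2500+3.0000) = 4.5500 m
margins: 0.1200+0.0300+0.0250 = 0.1750 m
sum ≈ 0.6000+3.6000+4.5500+0.1750 ≈ 8.9250 m = S ✓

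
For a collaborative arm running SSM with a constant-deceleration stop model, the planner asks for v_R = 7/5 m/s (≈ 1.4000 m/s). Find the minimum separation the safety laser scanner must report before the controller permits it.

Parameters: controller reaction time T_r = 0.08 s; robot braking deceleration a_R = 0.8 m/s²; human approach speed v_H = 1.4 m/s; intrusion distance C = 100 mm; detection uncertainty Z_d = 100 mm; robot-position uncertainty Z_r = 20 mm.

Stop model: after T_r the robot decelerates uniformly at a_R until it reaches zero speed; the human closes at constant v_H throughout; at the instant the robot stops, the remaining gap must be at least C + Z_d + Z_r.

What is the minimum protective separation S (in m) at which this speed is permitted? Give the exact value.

stop time T_s = (7/5)/(4/5) = 1.7500 s
robot covers v_R·T_r = 1.4000·0.0800 = 0.1120 m before braking
braking distance = 1.4000²/(2·0.8000) = 1.2250 m
human closes 1.4000·1.8300 = 2.5620 m
margins: 0.1000+0.1000+0.0200 = 0.2200 m
S_min ≈ 0.1120+1.2250+2.5620+0.2200  ⇒  S_min = 4119/1000 m

S_min = 4119/1000 m = 4.1190 m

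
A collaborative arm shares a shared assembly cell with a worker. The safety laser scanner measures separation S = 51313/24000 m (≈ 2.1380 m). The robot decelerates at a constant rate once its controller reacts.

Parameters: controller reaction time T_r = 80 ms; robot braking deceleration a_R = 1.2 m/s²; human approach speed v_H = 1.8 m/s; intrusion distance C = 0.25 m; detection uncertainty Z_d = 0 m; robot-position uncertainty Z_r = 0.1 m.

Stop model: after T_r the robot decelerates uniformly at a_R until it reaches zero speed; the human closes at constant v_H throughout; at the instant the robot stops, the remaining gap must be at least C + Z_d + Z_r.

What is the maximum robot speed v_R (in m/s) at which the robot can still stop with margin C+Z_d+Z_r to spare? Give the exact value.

v_R_max = 17/20 m/s = 0.8500 m/s

collect terms ⇒ (5/12)·v_R² + (79/50)·v_R + (-39457/24000) = 0
  disc = (79/50)² − 4·(5/12)·(-39457/24000) = 1885129/360000 ; √disc = 1373/600
  v_R = (−(79/50) + 1373/600) / (2·(5/12)) = 17/20 m/s
check:
stop time T_s = (17/20)/(6/5) = 0.7083 s
robot in T_r: 0.8500·0.0800 = 0.0680 m
braking distance = 0.8500²/(2·1.2000) = 0.3010 m
human closes 1.8000·0.7883 = 1.4190 m
residual clearance needed = 0.2500+0.0000+0.1000 = 0.3500 m
sum ≈ 0.0680+0.3010+1.4190+0.3500 ≈ 2.1380 m = S ✓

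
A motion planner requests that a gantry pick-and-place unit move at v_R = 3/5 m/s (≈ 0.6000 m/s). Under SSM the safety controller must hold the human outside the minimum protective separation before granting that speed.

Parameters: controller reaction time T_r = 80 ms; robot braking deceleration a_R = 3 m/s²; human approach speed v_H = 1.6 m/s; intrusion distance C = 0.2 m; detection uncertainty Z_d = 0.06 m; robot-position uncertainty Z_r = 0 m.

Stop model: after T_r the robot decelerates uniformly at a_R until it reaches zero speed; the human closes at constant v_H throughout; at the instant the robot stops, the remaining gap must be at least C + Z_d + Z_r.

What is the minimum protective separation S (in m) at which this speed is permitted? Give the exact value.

S_min = 102/125 m = 0.8160 m

stop time T_s = (3/5)/3 = 0.2000 s
robot covers v_R·T_r = 0.6000·0.0800 = 0.0480 m before braking
robot under decel: 0.6000²/(2·3.0000) = 0.0600 m
person approaches 1.6000·(0.0800+0.2000) = 0.4480 m
margins: 0.2000+0.0600+0.0000 = 0.2600 m
S_min ≈ 0.0480+0.0600+0.4480+0.2600  ⇒  S_min = 102/125 m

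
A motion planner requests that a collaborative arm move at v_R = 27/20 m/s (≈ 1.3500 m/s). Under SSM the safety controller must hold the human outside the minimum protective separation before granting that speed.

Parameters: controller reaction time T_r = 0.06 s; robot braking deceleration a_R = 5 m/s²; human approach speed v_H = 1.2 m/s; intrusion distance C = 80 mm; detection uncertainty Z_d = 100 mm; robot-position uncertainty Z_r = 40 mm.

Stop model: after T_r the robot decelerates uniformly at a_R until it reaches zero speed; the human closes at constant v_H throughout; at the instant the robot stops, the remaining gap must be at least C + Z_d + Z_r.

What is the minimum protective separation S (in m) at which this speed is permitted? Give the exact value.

braking lasts T_s = (27/20)/5 = 0.2700 s
reaction-phase robot travel = 1.3500·0.0600 = 0.0810 m
robot covers 1.3500·0.2700 − ½·5.0000·0.2700² = 0.1822 m while stopping
person approaches 1.2000·(0.0600+0.2700) = 0.3960 m
margins: 0.0800+0.1000+0.0400 = 0.2200 m
S_min ≈ 0.0810+0.1822+0.3960+0.2200  ⇒  S_min = 3517/4000 m

S_min = 3517/4000 m = 0.8792 m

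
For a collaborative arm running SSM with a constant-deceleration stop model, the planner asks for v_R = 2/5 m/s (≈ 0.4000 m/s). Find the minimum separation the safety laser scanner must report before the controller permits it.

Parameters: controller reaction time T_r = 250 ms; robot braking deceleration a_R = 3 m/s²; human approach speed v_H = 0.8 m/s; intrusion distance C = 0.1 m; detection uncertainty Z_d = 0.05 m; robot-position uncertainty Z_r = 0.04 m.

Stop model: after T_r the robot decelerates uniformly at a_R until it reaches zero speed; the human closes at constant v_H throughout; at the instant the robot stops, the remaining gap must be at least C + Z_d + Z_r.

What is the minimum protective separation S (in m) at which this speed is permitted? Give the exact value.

stop time T_s = (2/5)/3 = 0.1333 s
robot covers v_R·T_r = 0.4000·0.2500 = 0.1000 m before braking
robot covers 0.4000·0.1333 − ½·3.0000·0.1333² = 0.0267 m while stopping
person approaches 0.8000·(0.2500+0.1333) = 0.3067 m
margins: 0.1000+0.0500+0.0400 = 0.1900 m
S_min ≈ 0.1000+0.0267+0.3067+0.1900  ⇒  S_min = 187/300 m

S_min = 187/300 m = 0.6233 m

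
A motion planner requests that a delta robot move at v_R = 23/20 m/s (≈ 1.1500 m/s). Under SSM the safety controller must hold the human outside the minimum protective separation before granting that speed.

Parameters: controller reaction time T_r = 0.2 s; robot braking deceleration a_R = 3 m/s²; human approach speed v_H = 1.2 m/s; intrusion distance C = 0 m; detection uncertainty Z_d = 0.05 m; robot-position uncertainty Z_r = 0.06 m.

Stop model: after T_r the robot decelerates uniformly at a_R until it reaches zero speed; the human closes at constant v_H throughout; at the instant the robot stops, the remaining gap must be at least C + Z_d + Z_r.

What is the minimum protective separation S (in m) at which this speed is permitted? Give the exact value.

T_s = v_R/a_R = (23/20)/3 = 0.3833 s
reaction-phase robot travel = 1.1500·0.2000 = 0.2300 m
robot under decel: 1.1500²/(2·3.0000) = 0.2204 m
person approaches 1.2000·(0.2000+0.3833) = 0.7000 m
C+Z_d+Z_r = 0.0000+0.0500+0.0600 = 0.1100 m
S_min ≈ 0.2300+0.2204+0.7000+0.1100  ⇒  S_min = 121/96 m

S_min = 121/96 m = 1.2604 m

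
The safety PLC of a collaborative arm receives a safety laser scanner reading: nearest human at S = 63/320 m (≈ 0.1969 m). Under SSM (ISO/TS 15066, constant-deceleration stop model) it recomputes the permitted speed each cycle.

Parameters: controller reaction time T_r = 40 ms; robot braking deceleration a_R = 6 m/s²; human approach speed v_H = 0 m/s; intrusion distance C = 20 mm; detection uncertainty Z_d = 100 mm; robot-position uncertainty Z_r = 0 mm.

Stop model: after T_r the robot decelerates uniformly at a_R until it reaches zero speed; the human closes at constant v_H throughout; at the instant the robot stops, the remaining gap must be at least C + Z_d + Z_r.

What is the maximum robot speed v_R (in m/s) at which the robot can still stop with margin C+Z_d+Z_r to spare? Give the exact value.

collect terms ⇒ (1/12)·v_R² + (1/25)·v_R + (-123/1600) = 0
  disc = (1/25)² − 4·(1/12)·(-123/1600) = 1089/40000 ; √disc = 33/200
  v_R = (−(1/25) + 33/200) / (2·(1/12)) = 3/4 m/s
check:
stop time T_s = (3/4)/6 = 0.1250 s
robot covers v_R·T_r = 0.7500·0.0400 = 0.0300 m before braking
robot covers 0.7500·0.1250 − ½·6.0000·0.1250² = 0.0469 m while stopping
human over T_r+T_s: 0.0000·(0.0400+0.1250) = 0.0000 m
residual clearance needed = 0.0200+0.1000+0.0000 = 0.1200 m
sum ≈ 0.0300+0.0469+0.0000+0.1200 ≈ 0.1969 m = S ✓

v_R_max = 3/4 m/s = 0.7500 m/s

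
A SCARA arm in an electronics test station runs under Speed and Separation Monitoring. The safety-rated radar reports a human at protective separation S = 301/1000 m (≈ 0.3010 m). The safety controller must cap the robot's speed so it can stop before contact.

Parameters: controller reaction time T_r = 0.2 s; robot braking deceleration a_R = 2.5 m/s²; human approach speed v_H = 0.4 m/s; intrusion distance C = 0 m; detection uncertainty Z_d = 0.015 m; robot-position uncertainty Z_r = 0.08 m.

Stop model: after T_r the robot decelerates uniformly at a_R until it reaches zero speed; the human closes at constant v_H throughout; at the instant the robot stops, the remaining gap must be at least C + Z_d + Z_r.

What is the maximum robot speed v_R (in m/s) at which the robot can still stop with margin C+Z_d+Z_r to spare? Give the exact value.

collect terms ⇒ (1/5)·v_R² + (9/25)·v_R + (-63/500) = 0
  disc = (9/25)² − 4·(1/5)·(-63/500) = 144/625 ; √disc = 12/25
  v_R = (−(9/25) + 12/25) / (2·(1/5)) = 3/10 m/s
check:
T_s = v_R/a_R = (3/10)/(5/2) = 0.1200 s
robot covers v_R·T_r = 0.3000·0.2000 = 0.0600 m before braking
braking distance = 0.3000²/(2·2.5000) = 0.0180 m
human over T_r+T_s: 0.4000·(0.2000+0.1200) = 0.1280 m
residual clearance needed = 0.0000+0.0150+0.0800 = 0.0950 m
sum ≈ 0.0600+0.0180+0.1280+0.0950 ≈ 0.3010 m = S ✓

v_R_max = 3/10 m/s = 0.3000 m/s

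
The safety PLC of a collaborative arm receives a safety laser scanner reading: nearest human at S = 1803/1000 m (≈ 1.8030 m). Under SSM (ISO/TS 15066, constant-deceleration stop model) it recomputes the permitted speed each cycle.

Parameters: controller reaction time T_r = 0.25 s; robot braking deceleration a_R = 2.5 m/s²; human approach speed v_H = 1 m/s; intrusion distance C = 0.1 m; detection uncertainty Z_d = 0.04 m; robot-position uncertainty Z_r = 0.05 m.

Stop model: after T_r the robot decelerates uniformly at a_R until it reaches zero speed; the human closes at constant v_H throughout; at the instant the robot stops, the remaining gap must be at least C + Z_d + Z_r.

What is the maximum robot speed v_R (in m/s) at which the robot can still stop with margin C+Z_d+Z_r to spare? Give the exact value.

v_R_max = 29/20 m/s = 1.4500 m/s

quadratic (1/5)·v² + (13/20)·v + (-1363/1000) = 0
  disc = (13/20)² − 4·(1/5)·(-1363/1000) = 15129/10000 ; √disc = 123/100
  v_R = (−(13/20) + 123/100) / (2·(1/5)) = 29/20 m/s
check:
T_s = v_R/a_R = (29/20)/(5/2) = 0.5800 s
reaction-phase robot travel = 1.4500·0.2500 = 0.3625 m
robot covers 1.4500·0.5800 − ½·2.5000·0.5800² = 0.4205 m while stopping
human over T_r+T_s: 1.0000·(0.2500+0.5800) = 0.8300 m
C+Z_d+Z_r = 0.1000+0.0400+0.0500 = 0.1900 m
sum ≈ 0.3625+0.4205+0.8300+0.1900 ≈ 1.8030 m = S ✓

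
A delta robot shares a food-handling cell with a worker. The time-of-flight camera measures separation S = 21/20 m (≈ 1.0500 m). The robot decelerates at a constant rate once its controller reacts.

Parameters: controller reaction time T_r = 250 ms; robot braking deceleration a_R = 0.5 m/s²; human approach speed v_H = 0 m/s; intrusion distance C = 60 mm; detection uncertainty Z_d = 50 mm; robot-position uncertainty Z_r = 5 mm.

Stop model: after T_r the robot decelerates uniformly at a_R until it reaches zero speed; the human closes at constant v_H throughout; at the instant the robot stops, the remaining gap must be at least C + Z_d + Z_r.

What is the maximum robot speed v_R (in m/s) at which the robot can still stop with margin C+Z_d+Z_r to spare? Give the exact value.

v_R_max = 17/20 m/s = 0.8500 m/s

collect terms ⇒ (1)·v_R² + (1/4)·v_R + (-187/200) = 0
  disc = (1/4)² − 4·(1)·(-187/200) = 1521/400 ; √disc = 39/20
  v_R = (−(1/4) + 39/20) / (2·(1)) = 17/20 m/s
check:
braking lasts T_s = (17/20)/(1/2) = 1.7000 s
robot in T_r: 0.8500·0.2500 = 0.2125 m
robot covers 0.8500·1.7000 − ½·0.5000·1.7000² = 0.7225 m while stopping
human over T_r+T_s: 0.0000·(0.2500+1.7000) = 0.0000 m
C+Z_d+Z_r = 0.0600+0.0500+0.0050 = 0.1150 m
sum ≈ 0.2125+0.7225+0.0000+0.1150 ≈ 1.0500 m = S ✓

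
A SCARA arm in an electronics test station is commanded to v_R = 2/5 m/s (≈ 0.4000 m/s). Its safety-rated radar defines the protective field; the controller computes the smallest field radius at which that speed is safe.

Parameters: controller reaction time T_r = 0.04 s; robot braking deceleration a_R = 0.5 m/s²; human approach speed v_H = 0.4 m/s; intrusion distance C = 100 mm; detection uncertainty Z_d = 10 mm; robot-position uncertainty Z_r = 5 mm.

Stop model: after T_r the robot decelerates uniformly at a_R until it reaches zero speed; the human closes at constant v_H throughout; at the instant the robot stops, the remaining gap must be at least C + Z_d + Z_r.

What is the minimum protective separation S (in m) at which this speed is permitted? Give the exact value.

S_min = 627/1000 m = 0.6270 m

braking lasts T_s = (2/5)/(1/2) = 0.8000 s
robot in T_r: 0.4000·0.0400 = 0.0160 m
braking distance = 0.4000²/(2·0.5000) = 0.1600 m
human closes 0.4000·0.8400 = 0.3360 m
residual clearance needed = 0.1000+0.0100+0.0050 = 0.1150 m
S_min ≈ 0.0160+0.1600+0.3360+0.1150  ⇒  S_min = 627/1000 m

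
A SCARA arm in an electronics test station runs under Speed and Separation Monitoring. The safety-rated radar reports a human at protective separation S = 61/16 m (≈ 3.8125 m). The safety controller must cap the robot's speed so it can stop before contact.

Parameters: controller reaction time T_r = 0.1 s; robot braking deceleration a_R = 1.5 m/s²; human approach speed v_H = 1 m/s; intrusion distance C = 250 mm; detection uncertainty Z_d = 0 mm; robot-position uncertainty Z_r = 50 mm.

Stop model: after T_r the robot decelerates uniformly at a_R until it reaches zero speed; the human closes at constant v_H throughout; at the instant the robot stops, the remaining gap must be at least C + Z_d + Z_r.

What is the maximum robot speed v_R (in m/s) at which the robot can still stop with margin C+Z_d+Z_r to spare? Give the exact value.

at the boundary: (1/3)·v² + (23/30)·v + (-273/80) = 0
  disc = (23/30)² − 4·(1/3)·(-273/80) = 1156/225 ; √disc = 34/15
  v_R = (−(23/30) + 34/15) / (2·(1/3)) = 9/4 m/s
check:
stop time T_s = (9/4)/(3/2) = 1.5000 s
robot in T_r: 2.2500·0.1000 = 0.2250 m
robot under decel: 2.2500²/(2·1.5000) = 1.6875 m
person approaches 1.0000·(0.1000+1.5000) = 1.6000 m
C+Z_d+Z_r = 0.2500+0.0000+0.0500 = 0.3000 m
sum ≈ 0.2250+1.6875+1.6000+0.3000 ≈ 3.8125 m = S ✓

v_R_max = 9/4 m/s = 2.2500 m/s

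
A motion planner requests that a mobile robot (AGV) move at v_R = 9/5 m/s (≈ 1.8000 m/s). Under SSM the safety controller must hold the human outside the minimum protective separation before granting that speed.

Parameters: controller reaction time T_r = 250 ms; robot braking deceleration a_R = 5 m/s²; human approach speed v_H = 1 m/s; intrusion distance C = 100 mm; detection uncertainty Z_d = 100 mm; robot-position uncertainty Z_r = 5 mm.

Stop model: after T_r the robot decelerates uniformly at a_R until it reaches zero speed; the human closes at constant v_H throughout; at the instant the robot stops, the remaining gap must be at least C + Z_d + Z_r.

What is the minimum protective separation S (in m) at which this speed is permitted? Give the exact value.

S_min = 1589/1000 m = 1.5890 m

T_s = v_R/a_R = (9/5)/5 = 0.3600 s
reaction-phase robot travel = 1.8000·0.2500 = 0.4500 m
braking distance = 1.8000²/(2·5.0000) = 0.3240 m
human over T_r+T_s: 1.0000·(0.2500+0.3600) = 0.6100 m
margins: 0.1000+0.1000+0.0050 = 0.2050 m
S_min ≈ 0.4500+0.3240+0.6100+0.2050  ⇒  S_min = 1589/1000 m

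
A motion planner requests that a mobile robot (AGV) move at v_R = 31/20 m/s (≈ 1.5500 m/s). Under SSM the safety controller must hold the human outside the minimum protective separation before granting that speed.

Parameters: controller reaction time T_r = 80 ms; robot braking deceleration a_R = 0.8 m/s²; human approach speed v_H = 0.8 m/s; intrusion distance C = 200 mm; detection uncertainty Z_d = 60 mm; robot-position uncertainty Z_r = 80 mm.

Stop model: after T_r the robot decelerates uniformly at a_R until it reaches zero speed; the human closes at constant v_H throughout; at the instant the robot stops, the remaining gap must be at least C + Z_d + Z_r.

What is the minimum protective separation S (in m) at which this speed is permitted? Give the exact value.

stop time T_s = (31/20)/(4/5) = 1.9375 s
robot covers v_R·T_r = 1.5500·0.0800 = 0.1240 m before braking
robot under decel: 1.5500²/(2·0.8000) = 1.5016 m
human closes 0.8000·2.0175 = 1.6140 m
C+Z_d+Z_r = 0.2000+0.0600+0.0800 = 0.3400 m
S_min ≈ 0.1240+1.5016+1.6140+0.3400  ⇒  S_min = 57273/16000 m

S_min = 57273/16000 m = 3.5796 m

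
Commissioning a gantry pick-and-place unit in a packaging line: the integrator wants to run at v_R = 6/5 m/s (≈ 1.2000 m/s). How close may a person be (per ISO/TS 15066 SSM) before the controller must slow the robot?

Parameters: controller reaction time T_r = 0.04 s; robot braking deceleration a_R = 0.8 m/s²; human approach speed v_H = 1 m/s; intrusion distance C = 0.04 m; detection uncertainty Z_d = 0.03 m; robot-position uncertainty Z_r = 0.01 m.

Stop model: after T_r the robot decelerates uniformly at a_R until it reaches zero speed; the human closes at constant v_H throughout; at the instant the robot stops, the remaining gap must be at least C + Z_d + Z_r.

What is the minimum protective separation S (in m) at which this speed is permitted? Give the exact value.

S_min = 321/125 m = 2.5680 m

stop time T_s = (6/5)/(4/5) = 1.5000 s
robot covers v_R·T_r = 1.2000·0.0400 = 0.0480 m before braking
robot covers 1.2000·1.5000 − ½·0.8000·1.5000² = 0.9000 m while stopping
human over T_r+T_s: 1.0000·(0.0400+1.5000) = 1.5400 m
C+Z_d+Z_r = 0.0400+0.0300+0.0100 = 0.0800 m
S_min ≈ 0.0480+0.9000+1.5400+0.0800  ⇒  S_min = 321/125 m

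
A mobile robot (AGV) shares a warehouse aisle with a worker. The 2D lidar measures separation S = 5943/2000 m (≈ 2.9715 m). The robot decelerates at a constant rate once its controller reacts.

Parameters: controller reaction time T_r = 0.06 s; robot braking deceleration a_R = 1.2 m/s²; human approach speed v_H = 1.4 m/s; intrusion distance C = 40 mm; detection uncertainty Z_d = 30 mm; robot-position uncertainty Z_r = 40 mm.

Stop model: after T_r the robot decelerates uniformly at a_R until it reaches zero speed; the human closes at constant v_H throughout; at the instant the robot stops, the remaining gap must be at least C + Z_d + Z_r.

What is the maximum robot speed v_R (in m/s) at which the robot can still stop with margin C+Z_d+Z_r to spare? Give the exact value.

quadratic (5/12)·v² + (92/75)·v + (-1111/400) = 0
  disc = (92/75)² − 4·(5/12)·(-1111/400) = 552049/90000 ; √disc = 743/300
  v_R = (−(92/75) + 743/300) / (2·(5/12)) = 3/2 m/s
check:
stop time T_s = (3/2)/(6/5) = 1.2500 s
robot in T_r: 1.5000·0.0600 = 0.0900 m
robot under decel: 1.5000²/(2·1.2000) = 0.9375 m
human over T_r+T_s: 1.4000·(0.0600+1.2500) = 1.8340 m
margins: 0.0400+0.0300+0.0400 = 0.1100 m
sum ≈ 0.0900+0.9375+1.8340+0.1100 ≈ 2.9715 m = S ✓

v_R_max = 3/2 m/s = 1.5000 m/s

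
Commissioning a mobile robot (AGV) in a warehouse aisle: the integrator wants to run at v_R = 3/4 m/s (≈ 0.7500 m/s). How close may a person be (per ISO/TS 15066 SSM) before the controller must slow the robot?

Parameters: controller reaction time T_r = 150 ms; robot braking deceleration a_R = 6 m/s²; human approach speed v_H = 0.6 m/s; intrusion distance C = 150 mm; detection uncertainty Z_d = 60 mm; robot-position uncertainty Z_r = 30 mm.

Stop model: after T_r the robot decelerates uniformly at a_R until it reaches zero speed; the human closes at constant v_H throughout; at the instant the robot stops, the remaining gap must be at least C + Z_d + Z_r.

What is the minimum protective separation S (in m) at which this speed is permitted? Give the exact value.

stop time T_s = (3/4)/6 = 0.1250 s
robot in T_r: 0.7500·0.1500 = 0.1125 m
braking distance = 0.7500²/(2·6.0000) = 0.0469 m
human over T_r+T_s: 0.6000·(0.1500+0.1250) = 0.1650 m
margins: 0.1500+0.0600+0.0300 = 0.2400 m
S_min ≈ 0.1125+0.0469+0.1650+0.2400  ⇒  S_min = 903/1600 m

S_min = 903/1600 m = 0.5644 m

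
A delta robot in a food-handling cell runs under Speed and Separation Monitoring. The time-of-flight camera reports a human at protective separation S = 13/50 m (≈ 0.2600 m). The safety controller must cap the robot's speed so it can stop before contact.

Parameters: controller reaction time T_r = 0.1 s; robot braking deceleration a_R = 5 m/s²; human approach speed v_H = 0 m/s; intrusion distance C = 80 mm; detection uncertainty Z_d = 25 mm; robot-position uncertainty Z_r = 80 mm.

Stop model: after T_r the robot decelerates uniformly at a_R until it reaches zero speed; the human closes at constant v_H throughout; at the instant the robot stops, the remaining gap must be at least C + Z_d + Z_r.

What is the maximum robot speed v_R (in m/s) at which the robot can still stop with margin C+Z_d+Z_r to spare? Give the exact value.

at the boundary: (1/10)·v² + (1/10)·v + (-3/40) = 0
  disc = (1/10)² − 4·(1/10)·(-3/40) = 1/25 ; √disc = 1/5
  v_R = (−(1/10) + 1/5) / (2·(1/10)) = 1/2 m/s
check:
T_s = v_R/a_R = (1/2)/5 = 0.1000 s
robot covers v_R·T_r = 0.5000·0.1000 = 0.0500 m before braking
robot covers 0.5000·0.1000 − ½·5.0000·0.1000² = 0.0250 m while stopping
human closes 0.0000·0.2000 = 0.0000 m
C+Z_d+Z_r = 0.0800+0.0250+0.0800 = 0.1850 m
sum ≈ 0.0500+0.0250+0.0000+0.1850 ≈ 0.2600 m = S ✓

v_R_max = 1/2 m/s = 0.5000 m/s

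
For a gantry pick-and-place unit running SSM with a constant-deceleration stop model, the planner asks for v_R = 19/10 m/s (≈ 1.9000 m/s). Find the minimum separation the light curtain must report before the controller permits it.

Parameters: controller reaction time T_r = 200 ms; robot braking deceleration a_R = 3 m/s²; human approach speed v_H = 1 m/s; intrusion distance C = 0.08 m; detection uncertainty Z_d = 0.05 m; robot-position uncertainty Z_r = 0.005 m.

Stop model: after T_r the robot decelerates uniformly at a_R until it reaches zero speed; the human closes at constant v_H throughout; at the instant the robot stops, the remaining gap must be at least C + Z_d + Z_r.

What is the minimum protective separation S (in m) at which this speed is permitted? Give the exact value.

S_min = 39/20 m = 1.9500 m

T_s = v_R/a_R = (19/10)/3 = 0.6333 s
robot in T_r: 1.9000·0.2000 = 0.3800 m
braking distance = 1.9000²/(2·3.0000) = 0.6017 m
person approaches 1.0000·(0.2000+0.6333) = 0.8333 m
residual clearance needed = 0.0800+0.0500+0.0050 = 0.1350 m
S_min ≈ 0.3800+0.6017+0.8333+0.1350  ⇒  S_min = 39/20 m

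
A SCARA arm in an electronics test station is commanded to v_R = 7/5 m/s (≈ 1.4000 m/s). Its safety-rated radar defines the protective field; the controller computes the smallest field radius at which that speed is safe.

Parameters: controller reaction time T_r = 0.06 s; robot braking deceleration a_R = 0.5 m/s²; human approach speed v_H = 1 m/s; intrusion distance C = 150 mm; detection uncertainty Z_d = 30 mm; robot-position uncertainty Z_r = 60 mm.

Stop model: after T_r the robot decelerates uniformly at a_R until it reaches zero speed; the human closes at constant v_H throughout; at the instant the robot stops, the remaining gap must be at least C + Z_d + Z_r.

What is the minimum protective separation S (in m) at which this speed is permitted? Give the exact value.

braking lasts T_s = (7/5)/(1/2) = 2.8000 s
robot covers v_R·T_r = 1.4000·0.0600 = 0.0840 m before braking
robot under decel: 1.4000²/(2·0.5000) = 1.9600 m
person approaches 1.0000·(0.0600+2.8000) = 2.8600 m
C+Z_d+Z_r = 0.1500+0.0300+0.0600 = 0.2400 m
S_min ≈ 0.0840+1.9600+2.8600+0.2400  ⇒  S_min = 643/125 m

S_min = 643/125 m = 5.1440 m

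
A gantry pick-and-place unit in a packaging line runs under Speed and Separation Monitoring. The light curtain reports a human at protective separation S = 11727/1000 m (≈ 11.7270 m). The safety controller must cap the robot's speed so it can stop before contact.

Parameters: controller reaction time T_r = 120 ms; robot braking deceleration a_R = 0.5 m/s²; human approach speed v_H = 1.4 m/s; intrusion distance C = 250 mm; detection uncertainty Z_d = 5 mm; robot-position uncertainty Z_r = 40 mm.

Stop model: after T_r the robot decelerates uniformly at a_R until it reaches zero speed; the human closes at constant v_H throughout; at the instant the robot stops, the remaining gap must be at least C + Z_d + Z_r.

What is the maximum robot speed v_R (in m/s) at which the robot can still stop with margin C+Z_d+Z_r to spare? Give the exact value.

v_R_max = 11/5 m/s = 2.2000 m/s

quadratic (1)·v² + (73/25)·v + (-1408/125) = 0
  disc = (73/25)² − 4·(1)·(-1408/125) = 33489/625 ; √disc = 183/25
  v_R = (−(73/25) + 183/25) / (2·(1)) = 11/5 m/s
check:
T_s = v_R/a_R = (11/5)/(1/2) = 4.4000 s
robot in T_r: 2.2000·0.1200 = 0.2640 m
robot under decel: 2.2000²/(2·0.5000) = 4.8400 m
human over T_r+T_s: 1.4000·(0.1200+4.4000) = 6.3280 m
margins: 0.2500+0.0050+0.0400 = 0.2950 m
sum ≈ 0.2640+4.8400+6.3280+0.2950 ≈ 11.7270 m = S ✓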